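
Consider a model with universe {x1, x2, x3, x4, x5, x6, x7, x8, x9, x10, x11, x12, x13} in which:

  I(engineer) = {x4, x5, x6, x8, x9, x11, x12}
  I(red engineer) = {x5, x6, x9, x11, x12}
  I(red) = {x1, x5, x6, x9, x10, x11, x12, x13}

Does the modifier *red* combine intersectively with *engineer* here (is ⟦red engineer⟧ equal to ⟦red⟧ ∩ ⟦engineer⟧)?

⟦red⟧ ∩ ⟦engineer⟧ = {x1, x5, x6, x9, x10, x11, x12, x13} ∩ {x4, x5, x6, x8, x9, x11, x12} = {x5, x6, x9, x11, x12}
Observed ⟦red engineer⟧ = {x5, x6, x9, x11, x12}.
These coincide, so the modifier is intersective here.

yes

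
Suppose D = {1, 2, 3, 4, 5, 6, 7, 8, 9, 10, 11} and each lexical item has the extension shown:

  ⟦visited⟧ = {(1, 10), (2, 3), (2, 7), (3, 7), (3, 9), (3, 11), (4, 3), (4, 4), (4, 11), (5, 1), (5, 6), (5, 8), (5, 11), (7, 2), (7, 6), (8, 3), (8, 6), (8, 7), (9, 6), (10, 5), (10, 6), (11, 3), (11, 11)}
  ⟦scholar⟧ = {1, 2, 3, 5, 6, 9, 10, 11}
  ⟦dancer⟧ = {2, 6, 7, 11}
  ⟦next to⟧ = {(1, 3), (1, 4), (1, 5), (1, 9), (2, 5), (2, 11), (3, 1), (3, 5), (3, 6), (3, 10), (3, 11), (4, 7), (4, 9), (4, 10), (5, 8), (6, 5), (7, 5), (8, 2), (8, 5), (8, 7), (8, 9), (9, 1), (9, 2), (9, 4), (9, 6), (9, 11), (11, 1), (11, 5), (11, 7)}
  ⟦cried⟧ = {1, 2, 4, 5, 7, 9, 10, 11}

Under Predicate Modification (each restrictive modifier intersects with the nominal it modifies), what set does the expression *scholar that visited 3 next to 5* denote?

⟦that visited 3⟧ = {x : ⟨x, 3⟩ ∈ ⟦visited⟧} = {2, 4, 8, 11}
⟦next to 5⟧ = {x : ⟨x, 5⟩ ∈ ⟦next to⟧} = {1, 2, 3, 6, 7, 8, 11}
⟦scholar⟧ = {1, 2, 3, 5, 6, 9, 10, 11}
… ∩ ⟦that visited 3⟧ = {1, 2, 3, 5, 6, 9, 10, 11} ∩ {2, 4, 8, 11} = {2, 11}
… ∩ ⟦next to 5⟧ = {2, 11} ∩ {1, 2, 3, 6, 7, 8, 11} = {2, 11}
So ⟦scholar that visited 3 next to 5⟧ = {2, 11}.

{2, 11}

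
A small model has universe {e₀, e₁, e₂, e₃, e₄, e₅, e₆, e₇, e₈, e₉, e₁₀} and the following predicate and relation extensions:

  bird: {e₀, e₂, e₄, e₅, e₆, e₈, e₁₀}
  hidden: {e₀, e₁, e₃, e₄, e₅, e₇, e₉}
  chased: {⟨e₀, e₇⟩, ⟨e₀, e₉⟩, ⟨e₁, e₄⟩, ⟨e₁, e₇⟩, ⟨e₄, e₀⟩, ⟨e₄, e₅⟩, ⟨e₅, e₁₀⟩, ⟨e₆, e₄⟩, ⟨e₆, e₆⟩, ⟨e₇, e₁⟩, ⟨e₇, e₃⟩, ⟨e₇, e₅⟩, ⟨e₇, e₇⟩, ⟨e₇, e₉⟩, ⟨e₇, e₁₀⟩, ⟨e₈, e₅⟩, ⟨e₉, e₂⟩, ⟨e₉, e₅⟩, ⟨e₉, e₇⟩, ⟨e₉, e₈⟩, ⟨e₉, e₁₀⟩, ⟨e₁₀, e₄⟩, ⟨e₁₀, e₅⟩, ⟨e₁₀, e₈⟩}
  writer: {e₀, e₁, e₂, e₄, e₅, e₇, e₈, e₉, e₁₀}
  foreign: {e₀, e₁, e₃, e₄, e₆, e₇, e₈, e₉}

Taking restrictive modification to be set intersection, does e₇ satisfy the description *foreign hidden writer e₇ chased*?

⟦e₇ chased⟧ = {x : ⟨e₇, x⟩ ∈ ⟦chased⟧} = {e₁, e₃, e₅, e₇, e₉, e₁₀}
⟦writer⟧ = {e₀, e₁, e₂, e₄, e₅, e₇, e₈, e₉, e₁₀}
… ∩ ⟦e₇ chased⟧ = {e₀, e₁, e₂, e₄, e₅, e₇, e₈, e₉, e₁₀} ∩ {e₁, e₃, e₅, e₇, e₉, e₁₀} = {e₁, e₅, e₇, e₉, e₁₀}
… ∩ ⟦foreign⟧ = {e₁, e₅, e₇, e₉, e₁₀} ∩ {e₀, e₁, e₃, e₄, e₆, e₇, e₈, e₉} = {e₁, e₇, e₉}
… ∩ ⟦hidden⟧ = {e₁, e₇, e₉} ∩ {e₀, e₁, e₃, e₄, e₅, e₇, e₉} = {e₁, e₇, e₉}
⟦foreign hidden writer e₇ chased⟧ = {e₁, e₇, e₉}; e₇ ∈ this set.

yes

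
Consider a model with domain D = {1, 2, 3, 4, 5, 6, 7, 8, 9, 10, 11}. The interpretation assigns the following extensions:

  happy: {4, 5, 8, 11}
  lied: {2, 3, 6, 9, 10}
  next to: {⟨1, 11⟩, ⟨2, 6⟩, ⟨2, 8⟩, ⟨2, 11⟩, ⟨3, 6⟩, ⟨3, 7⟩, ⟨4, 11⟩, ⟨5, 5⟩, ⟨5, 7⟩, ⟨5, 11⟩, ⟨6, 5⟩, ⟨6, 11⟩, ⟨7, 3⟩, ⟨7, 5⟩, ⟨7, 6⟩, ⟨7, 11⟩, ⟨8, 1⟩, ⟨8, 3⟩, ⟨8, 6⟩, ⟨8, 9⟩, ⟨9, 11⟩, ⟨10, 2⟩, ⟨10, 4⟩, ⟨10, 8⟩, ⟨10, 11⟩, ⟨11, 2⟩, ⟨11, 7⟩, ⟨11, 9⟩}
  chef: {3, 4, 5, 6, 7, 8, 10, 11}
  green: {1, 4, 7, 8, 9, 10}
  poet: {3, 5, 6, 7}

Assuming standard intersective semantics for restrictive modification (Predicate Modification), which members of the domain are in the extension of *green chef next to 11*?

{4, 7, 10}

⟦next to 11⟧ = {x : ⟨x, 11⟩ ∈ ⟦next to⟧} = {1, 2, 4, 5, 6, 7, 9, 10}
⟦chef⟧ = {3, 4, 5, 6, 7, 8, 10, 11}
… ∩ ⟦next to 11⟧ = {3, 4, 5, 6, 7, 8, 10, 11} ∩ {1, 2, 4, 5, 6, 7, 9, 10} = {4, 5, 6, 7, 10}
… ∩ ⟦green⟧ = {4, 5, 6, 7, 10} ∩ {1, 4, 7, 8, 9, 10} = {4, 7, 10}
So ⟦green chef next to 11⟧ = {4, 7, 10}.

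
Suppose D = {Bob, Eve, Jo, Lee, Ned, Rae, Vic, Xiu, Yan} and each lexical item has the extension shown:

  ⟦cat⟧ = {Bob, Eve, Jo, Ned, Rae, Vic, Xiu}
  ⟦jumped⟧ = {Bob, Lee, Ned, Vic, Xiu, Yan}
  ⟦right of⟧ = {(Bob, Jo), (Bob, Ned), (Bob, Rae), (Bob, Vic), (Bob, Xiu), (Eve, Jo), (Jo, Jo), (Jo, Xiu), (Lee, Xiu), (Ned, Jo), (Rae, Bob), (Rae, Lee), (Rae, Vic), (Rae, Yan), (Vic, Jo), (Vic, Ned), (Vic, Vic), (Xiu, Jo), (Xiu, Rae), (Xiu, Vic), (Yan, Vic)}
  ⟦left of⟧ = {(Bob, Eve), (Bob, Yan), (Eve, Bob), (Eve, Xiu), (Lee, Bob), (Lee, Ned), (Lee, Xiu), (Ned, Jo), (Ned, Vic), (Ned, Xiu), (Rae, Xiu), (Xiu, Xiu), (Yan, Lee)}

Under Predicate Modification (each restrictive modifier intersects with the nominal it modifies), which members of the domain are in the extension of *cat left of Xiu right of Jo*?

⟦left of Xiu⟧ = {x : ⟨x, Xiu⟩ ∈ ⟦left of⟧} = {Eve, Lee, Ned, Rae, Xiu}
⟦right of Jo⟧ = {x : ⟨x, Jo⟩ ∈ ⟦right of⟧} = {Bob, Eve, Jo, Ned, Vic, Xiu}
⟦cat⟧ = {Bob, Eve, Jo, Ned, Rae, Vic, Xiu}
… ∩ ⟦left of Xiu⟧ = {Bob, Eve, Jo, Ned, Rae, Vic, Xiu} ∩ {Eve, Lee, Ned, Rae, Xiu} = {Eve, Ned, Rae, Xiu}
… ∩ ⟦right of Jo⟧ = {Eve, Ned, Rae, Xiu} ∩ {Bob, Eve, Jo, Ned, Vic, Xiu} = {Eve, Ned, Xiu}
So ⟦cat left of Xiu right of Jo⟧ = {Eve, Ned, Xiu}.

{Eve, Ned, Xiu}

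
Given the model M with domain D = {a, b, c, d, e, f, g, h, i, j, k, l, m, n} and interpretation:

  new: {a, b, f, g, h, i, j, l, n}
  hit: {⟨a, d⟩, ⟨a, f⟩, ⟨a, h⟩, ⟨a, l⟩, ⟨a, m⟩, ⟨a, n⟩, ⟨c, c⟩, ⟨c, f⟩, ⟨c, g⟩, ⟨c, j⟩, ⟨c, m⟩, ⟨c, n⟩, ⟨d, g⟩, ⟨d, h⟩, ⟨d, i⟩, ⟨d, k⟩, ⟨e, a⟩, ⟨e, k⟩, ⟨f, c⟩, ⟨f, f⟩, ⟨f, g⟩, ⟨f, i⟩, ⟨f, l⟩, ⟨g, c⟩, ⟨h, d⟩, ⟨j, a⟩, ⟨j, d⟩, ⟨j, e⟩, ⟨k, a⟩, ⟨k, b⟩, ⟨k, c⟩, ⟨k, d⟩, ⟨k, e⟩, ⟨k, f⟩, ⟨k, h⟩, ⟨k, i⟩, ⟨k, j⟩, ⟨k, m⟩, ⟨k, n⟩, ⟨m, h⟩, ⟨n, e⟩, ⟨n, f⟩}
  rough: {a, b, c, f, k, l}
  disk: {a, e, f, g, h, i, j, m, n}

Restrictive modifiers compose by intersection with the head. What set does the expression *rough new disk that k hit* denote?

⟦that k hit⟧ = {x : ⟨k, x⟩ ∈ ⟦hit⟧} = {a, b, c, d, e, f, h, i, j, m, n}
⟦disk⟧ = {a, e, f, g, h, i, j, m, n}
… ∩ ⟦that k hit⟧ = {a, e, f, g, h, i, j, m, n} ∩ {a, b, c, d, e, f, h, i, j, m, n} = {a, e, f, h, i, j, m, n}
… ∩ ⟦rough⟧ = {a, e, f, h, i, j, m, n} ∩ {a, b, c, f, k, l} = {a, f}
… ∩ ⟦new⟧ = {a, f} ∩ {a, b, f, g, h, i, j, l, n} = {a, f}
So ⟦rough new disk that k hit⟧ = {a, f}.

{a, f}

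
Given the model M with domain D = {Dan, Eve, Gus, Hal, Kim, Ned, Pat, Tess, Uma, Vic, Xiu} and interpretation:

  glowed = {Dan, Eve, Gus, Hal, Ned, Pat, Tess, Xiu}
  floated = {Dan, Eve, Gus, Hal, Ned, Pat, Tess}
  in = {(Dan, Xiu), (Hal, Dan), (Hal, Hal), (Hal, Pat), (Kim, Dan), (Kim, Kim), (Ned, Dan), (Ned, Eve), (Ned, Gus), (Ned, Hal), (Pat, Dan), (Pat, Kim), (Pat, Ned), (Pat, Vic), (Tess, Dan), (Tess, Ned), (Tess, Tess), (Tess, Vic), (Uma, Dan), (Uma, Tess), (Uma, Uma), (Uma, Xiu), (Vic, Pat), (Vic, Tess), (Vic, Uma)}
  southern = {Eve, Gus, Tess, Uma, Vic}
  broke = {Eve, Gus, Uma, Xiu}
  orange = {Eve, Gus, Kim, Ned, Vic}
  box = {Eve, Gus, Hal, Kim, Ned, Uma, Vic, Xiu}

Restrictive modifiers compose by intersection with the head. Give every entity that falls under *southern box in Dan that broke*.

{Uma}

⟦in Dan⟧ = {x : ⟨x, Dan⟩ ∈ ⟦in⟧} = {Hal, Kim, Ned, Pat, Tess, Uma}
⟦that broke⟧ = ⟦broke⟧ = {Eve, Gus, Uma, Xiu}
⟦box⟧ = {Eve, Gus, Hal, Kim, Ned, Uma, Vic, Xiu}
… ∩ ⟦in Dan⟧ = {Eve, Gus, Hal, Kim, Ned, Uma, Vic, Xiu} ∩ {Hal, Kim, Ned, Pat, Tess, Uma} = {Hal, Kim, Ned, Uma}
… ∩ ⟦that broke⟧ = {Hal, Kim, Ned, Uma} ∩ {Eve, Gus, Uma, Xiu} = {Uma}
… ∩ ⟦southern⟧ = {Uma} ∩ {Eve, Gus, Tess, Uma, Vic} = {Uma}
So ⟦southern box in Dan that broke⟧ = {Uma}.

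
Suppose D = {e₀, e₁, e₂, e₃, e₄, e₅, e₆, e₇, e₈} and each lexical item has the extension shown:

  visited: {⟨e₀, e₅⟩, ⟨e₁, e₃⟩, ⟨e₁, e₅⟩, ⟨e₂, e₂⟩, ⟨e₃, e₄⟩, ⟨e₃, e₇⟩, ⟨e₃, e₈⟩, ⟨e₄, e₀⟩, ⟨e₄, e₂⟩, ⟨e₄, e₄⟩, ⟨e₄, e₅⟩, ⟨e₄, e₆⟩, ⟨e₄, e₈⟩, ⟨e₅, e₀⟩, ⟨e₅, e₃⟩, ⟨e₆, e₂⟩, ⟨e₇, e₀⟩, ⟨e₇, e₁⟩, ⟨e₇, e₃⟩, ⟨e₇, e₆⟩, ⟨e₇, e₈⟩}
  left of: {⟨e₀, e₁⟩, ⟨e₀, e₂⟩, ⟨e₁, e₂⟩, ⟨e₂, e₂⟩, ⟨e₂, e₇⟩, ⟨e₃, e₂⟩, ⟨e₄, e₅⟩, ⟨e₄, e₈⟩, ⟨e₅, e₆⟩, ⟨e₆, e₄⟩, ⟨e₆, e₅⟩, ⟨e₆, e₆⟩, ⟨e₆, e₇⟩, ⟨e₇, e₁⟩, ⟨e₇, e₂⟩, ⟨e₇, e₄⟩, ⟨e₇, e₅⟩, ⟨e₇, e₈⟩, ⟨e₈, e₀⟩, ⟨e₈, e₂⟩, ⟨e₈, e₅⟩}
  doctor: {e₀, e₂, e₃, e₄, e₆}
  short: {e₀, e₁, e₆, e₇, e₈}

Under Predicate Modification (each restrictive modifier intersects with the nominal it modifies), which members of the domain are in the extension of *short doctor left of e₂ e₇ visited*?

⟦left of e₂⟧ = {x : ⟨x, e₂⟩ ∈ ⟦left of⟧} = {e₀, e₁, e₂, e₃, e₇, e₈}
⟦e₇ visited⟧ = {x : ⟨e₇, x⟩ ∈ ⟦visited⟧} = {e₀, e₁, e₃, e₆, e₈}
⟦doctor⟧ = {e₀, e₂, e₃, e₄, e₆}
… ∩ ⟦left of e₂⟧ = {e₀, e₂, e₃, e₄, e₆} ∩ {e₀, e₁, e₂, e₃, e₇, e₈} = {e₀, e₂, e₃}
… ∩ ⟦e₇ visited⟧ = {e₀, e₂, e₃} ∩ {e₀, e₁, e₃, e₆, e₈} = {e₀, e₃}
… ∩ ⟦short⟧ = {e₀, e₃} ∩ {e₀, e₁, e₆, e₇, e₈} = {e₀}
So ⟦short doctor left of e₂ e₇ visited⟧ = {e₀}.

{e₀}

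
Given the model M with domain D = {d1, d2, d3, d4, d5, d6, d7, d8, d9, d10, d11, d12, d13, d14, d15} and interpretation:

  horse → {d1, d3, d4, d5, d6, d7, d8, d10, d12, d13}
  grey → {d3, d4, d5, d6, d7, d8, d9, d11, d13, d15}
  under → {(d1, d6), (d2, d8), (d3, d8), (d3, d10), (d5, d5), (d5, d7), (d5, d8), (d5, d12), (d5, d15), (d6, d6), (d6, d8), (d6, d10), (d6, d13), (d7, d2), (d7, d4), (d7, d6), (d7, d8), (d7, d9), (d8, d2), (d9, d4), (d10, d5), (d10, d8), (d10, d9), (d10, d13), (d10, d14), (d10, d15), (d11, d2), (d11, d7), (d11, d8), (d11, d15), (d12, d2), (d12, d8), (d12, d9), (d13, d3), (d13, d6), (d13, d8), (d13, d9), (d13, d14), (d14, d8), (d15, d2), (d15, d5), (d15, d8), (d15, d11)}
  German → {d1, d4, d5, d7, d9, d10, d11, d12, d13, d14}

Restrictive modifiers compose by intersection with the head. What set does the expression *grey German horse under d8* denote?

⟦under d8⟧ = {x : ⟨x, d8⟩ ∈ ⟦under⟧} = {d2, d3, d5, d6, d7, d10, d11, d12, d13, d14, d15}
⟦horse⟧ = {d1, d3, d4, d5, d6, d7, d8, d10, d12, d13}
… ∩ ⟦under d8⟧ = {d1, d3, d4, d5, d6, d7, d8, d10, d12, d13} ∩ {d2, d3, d5, d6, d7, d10, d11, d12, d13, d14, d15} = {d3, d5, d6, d7, d10, d12, d13}
… ∩ ⟦grey⟧ = {d3, d5, d6, d7, d10, d12, d13} ∩ {d3, d4, d5, d6, d7, d8, d9, d11, d13, d15} = {d3, d5, d6, d7, d13}
… ∩ ⟦German⟧ = {d3, d5, d6, d7, d13} ∩ {d1, d4, d5, d7, d9, d10, d11, d12, d13, d14} = {d5, d7, d13}
So ⟦grey German horse under d8⟧ = {d5, d7, d13}.

{d5, d7, d13}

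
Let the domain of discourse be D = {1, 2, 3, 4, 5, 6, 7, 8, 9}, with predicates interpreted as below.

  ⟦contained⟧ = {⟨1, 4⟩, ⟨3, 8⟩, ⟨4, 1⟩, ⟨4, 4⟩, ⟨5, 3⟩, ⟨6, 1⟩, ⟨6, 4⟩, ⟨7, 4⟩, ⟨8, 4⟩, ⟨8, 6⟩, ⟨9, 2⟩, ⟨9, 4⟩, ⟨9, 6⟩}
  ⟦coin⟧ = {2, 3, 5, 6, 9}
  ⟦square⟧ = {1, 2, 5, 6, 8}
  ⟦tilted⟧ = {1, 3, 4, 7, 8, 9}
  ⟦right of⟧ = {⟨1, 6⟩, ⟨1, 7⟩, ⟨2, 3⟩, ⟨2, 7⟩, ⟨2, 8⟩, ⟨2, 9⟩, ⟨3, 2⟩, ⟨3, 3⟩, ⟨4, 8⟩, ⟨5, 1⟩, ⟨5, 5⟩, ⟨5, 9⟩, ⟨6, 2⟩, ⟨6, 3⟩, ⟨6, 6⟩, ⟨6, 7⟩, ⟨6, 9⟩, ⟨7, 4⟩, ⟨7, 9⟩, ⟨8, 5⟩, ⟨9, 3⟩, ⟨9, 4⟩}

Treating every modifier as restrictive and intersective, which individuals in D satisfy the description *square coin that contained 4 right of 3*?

{6}

⟦that contained 4⟧ = {x : ⟨x, 4⟩ ∈ ⟦contained⟧} = {1, 4, 6, 7, 8, 9}
⟦right of 3⟧ = {x : ⟨x, 3⟩ ∈ ⟦right of⟧} = {2, 3, 6, 9}
⟦coin⟧ = {2, 3, 5, 6, 9}
… ∩ ⟦that contained 4⟧ = {2, 3, 5, 6, 9} ∩ {1, 4, 6, 7, 8, 9} = {6, 9}
… ∩ ⟦right of 3⟧ = {6, 9} ∩ {2, 3, 6, 9} = {6, 9}
… ∩ ⟦square⟧ = {6, 9} ∩ {1, 2, 5, 6, 8} = {6}
So ⟦square coin that contained 4 right of 3⟧ = {6}.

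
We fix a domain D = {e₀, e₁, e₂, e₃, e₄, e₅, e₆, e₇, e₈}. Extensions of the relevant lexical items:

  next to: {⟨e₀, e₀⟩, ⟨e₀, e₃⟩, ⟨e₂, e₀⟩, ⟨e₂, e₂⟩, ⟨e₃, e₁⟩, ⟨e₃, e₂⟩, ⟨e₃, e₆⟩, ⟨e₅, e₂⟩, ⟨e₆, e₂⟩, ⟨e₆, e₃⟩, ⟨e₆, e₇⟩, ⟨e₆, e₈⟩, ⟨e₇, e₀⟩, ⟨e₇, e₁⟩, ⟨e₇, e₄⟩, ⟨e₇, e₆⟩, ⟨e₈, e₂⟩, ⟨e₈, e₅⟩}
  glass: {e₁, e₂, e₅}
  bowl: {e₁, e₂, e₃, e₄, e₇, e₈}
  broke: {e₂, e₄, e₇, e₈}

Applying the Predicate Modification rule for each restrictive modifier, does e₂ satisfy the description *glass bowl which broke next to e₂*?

yes

⟦which broke⟧ = ⟦broke⟧ = {e₂, e₄, e₇, e₈}
⟦next to e₂⟧ = {x : ⟨x, e₂⟩ ∈ ⟦next to⟧} = {e₂, e₃, e₅, e₆, e₈}
⟦bowl⟧ = {e₁, e₂, e₃, e₄, e₇, e₈}
… ∩ ⟦which broke⟧ = {e₁, e₂, e₃, e₄, e₇, e₈} ∩ {e₂, e₄, e₇, e₈} = {e₂, e₄, e₇, e₈}
… ∩ ⟦next to e₂⟧ = {e₂, e₄, e₇, e₈} ∩ {e₂, e₃, e₅, e₆, e₈} = {e₂, e₈}
… ∩ ⟦glass⟧ = {e₂, e₈} ∩ {e₁, e₂, e₅} = {e₂}
⟦glass bowl which broke next to e₂⟧ = {e₂}; e₂ ∈ this set.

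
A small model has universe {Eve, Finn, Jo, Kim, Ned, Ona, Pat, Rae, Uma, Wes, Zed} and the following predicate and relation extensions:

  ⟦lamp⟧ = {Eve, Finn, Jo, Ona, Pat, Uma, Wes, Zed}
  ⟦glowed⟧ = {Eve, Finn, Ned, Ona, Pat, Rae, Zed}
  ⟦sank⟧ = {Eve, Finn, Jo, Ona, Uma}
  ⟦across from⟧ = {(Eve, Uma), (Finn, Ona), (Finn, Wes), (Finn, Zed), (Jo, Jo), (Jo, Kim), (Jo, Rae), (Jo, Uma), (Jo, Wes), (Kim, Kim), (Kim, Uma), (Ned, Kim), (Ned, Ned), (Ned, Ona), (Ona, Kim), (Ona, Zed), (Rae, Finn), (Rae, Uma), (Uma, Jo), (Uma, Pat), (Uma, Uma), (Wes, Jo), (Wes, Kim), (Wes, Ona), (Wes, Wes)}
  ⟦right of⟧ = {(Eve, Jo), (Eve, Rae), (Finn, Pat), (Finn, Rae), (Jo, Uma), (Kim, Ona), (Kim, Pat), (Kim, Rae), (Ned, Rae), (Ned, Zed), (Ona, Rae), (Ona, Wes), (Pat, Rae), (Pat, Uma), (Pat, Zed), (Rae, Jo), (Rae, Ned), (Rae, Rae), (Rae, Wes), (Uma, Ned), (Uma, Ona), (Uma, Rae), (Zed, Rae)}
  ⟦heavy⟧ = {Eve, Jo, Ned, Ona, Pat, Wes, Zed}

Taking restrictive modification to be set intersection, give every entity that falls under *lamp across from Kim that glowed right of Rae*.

⟦across from Kim⟧ = {x : ⟨x, Kim⟩ ∈ ⟦across from⟧} = {Jo, Kim, Ned, Ona, Wes}
⟦that glowed⟧ = ⟦glowed⟧ = {Eve, Finn, Ned, Ona, Pat, Rae, Zed}
⟦right of Rae⟧ = {x : ⟨x, Rae⟩ ∈ ⟦right of⟧} = {Eve, Finn, Kim, Ned, Ona, Pat, Rae, Uma, Zed}
⟦lamp⟧ = {Eve, Finn, Jo, Ona, Pat, Uma, Wes, Zed}
… ∩ ⟦across from Kim⟧ = {Eve, Finn, Jo, Ona, Pat, Uma, Wes, Zed} ∩ {Jo, Kim, Ned, Ona, Wes} = {Jo, Ona, Wes}
… ∩ ⟦that glowed⟧ = {Jo, Ona, Wes} ∩ {Eve, Finn, Ned, Ona, Pat, Rae, Zed} = {Ona}
… ∩ ⟦right of Rae⟧ = {Ona} ∩ {Eve, Finn, Kim, Ned, Ona, Pat, Rae, Uma, Zed} = {Ona}
So ⟦lamp across from Kim that glowed right of Rae⟧ = {Ona}.

{Ona}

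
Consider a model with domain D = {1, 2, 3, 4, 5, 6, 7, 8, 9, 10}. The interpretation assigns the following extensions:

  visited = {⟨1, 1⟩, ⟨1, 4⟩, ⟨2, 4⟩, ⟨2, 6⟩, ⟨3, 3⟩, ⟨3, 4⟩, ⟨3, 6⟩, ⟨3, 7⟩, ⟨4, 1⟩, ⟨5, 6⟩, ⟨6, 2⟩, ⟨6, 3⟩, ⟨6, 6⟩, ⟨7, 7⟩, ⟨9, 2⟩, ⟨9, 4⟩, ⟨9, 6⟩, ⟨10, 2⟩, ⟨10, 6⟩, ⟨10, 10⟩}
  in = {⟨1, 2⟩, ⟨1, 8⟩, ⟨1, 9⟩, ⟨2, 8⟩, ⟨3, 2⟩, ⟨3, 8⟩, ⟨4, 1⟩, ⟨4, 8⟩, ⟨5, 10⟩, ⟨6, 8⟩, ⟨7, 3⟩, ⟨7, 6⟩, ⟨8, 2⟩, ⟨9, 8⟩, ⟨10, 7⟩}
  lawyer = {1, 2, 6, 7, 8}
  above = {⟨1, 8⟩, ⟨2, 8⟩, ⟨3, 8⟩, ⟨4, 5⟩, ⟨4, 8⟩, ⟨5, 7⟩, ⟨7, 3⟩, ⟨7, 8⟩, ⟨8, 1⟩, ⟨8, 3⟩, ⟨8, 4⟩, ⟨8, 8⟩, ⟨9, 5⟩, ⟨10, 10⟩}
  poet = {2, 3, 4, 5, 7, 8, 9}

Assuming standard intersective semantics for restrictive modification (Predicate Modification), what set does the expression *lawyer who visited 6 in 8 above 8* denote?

{2}

⟦who visited 6⟧ = {x : ⟨x, 6⟩ ∈ ⟦visited⟧} = {2, 3, 5, 6, 9, 10}
⟦in 8⟧ = {x : ⟨x, 8⟩ ∈ ⟦in⟧} = {1, 2, 3, 4, 6, 9}
⟦above 8⟧ = {x : ⟨x, 8⟩ ∈ ⟦above⟧} = {1, 2, 3, 4, 7, 8}
⟦lawyer⟧ = {1, 2, 6, 7, 8}
… ∩ ⟦who visited 6⟧ = {1, 2, 6, 7, 8} ∩ {2, 3, 5, 6, 9, 10} = {2, 6}
… ∩ ⟦in 8⟧ = {2, 6} ∩ {1, 2, 3, 4, 6, 9} = {2, 6}
… ∩ ⟦above 8⟧ = {2, 6} ∩ {1, 2, 3, 4, 7, 8} = {2}
So ⟦lawyer who visited 6 in 8 above 8⟧ = {2}.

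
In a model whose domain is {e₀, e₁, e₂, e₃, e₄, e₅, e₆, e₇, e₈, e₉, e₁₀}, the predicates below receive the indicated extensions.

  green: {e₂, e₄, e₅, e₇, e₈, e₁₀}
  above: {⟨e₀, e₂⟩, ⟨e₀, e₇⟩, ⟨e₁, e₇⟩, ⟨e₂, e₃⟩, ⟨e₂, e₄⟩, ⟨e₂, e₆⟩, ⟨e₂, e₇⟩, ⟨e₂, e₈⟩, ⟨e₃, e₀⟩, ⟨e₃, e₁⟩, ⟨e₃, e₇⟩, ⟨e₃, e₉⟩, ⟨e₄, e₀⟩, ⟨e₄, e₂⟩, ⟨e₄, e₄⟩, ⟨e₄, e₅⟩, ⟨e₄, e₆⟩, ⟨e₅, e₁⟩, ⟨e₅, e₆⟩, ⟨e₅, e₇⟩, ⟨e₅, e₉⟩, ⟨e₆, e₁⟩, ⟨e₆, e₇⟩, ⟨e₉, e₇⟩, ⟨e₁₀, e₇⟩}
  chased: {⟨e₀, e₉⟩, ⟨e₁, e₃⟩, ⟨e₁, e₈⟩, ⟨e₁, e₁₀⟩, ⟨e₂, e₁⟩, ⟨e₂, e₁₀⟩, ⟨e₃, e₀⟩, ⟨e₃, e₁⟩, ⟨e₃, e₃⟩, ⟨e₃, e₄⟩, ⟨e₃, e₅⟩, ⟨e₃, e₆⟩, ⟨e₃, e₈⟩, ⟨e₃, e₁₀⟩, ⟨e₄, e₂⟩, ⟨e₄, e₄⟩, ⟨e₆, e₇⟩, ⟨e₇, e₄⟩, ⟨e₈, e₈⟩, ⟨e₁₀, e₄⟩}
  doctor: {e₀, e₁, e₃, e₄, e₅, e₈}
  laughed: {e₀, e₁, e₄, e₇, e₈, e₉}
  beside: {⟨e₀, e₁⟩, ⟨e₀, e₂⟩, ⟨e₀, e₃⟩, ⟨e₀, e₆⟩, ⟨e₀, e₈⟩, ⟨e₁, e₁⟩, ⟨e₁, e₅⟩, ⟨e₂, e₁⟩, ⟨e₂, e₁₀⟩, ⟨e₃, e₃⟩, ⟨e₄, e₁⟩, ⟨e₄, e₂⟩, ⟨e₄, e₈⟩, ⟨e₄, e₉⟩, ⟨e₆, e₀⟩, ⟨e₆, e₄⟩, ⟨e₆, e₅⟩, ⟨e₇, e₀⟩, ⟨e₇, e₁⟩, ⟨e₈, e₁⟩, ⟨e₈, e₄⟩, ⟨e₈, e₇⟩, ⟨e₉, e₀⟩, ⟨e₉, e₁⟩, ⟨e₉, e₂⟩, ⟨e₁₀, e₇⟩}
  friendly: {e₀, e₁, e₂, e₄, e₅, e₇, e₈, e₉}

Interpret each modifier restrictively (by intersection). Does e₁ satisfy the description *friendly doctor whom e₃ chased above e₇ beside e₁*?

yes

⟦whom e₃ chased⟧ = {x : ⟨e₃, x⟩ ∈ ⟦chased⟧} = {e₀, e₁, e₃, e₄, e₅, e₆, e₈, e₁₀}
⟦above e₇⟧ = {x : ⟨x, e₇⟩ ∈ ⟦above⟧} = {e₀, e₁, e₂, e₃, e₅, e₆, e₉, e₁₀}
⟦beside e₁⟧ = {x : ⟨x, e₁⟩ ∈ ⟦beside⟧} = {e₀, e₁, e₂, e₄, e₇, e₈, e₉}
⟦doctor⟧ = {e₀, e₁, e₃, e₄, e₅, e₈}
… ∩ ⟦whom e₃ chased⟧ = {e₀, e₁, e₃, e₄, e₅, e₈} ∩ {e₀, e₁, e₃, e₄, e₅, e₆, e₈, e₁₀} = {e₀, e₁, e₃, e₄, e₅, e₈}
… ∩ ⟦above e₇⟧ = {e₀, e₁, e₃, e₄, e₅, e₈} ∩ {e₀, e₁, e₂, e₃, e₅, e₆, e₉, e₁₀} = {e₀, e₁, e₃, e₅}
… ∩ ⟦beside e₁⟧ = {e₀, e₁, e₃, e₅} ∩ {e₀, e₁, e₂, e₄, e₇, e₈, e₉} = {e₀, e₁}
… ∩ ⟦friendly⟧ = {e₀, e₁} ∩ {e₀, e₁, e₂, e₄, e₅, e₇, e₈, e₉} = {e₀, e₁}
⟦friendly doctor whom e₃ chased above e₇ beside e₁⟧ = {e₀, e₁}; e₁ ∈ this set.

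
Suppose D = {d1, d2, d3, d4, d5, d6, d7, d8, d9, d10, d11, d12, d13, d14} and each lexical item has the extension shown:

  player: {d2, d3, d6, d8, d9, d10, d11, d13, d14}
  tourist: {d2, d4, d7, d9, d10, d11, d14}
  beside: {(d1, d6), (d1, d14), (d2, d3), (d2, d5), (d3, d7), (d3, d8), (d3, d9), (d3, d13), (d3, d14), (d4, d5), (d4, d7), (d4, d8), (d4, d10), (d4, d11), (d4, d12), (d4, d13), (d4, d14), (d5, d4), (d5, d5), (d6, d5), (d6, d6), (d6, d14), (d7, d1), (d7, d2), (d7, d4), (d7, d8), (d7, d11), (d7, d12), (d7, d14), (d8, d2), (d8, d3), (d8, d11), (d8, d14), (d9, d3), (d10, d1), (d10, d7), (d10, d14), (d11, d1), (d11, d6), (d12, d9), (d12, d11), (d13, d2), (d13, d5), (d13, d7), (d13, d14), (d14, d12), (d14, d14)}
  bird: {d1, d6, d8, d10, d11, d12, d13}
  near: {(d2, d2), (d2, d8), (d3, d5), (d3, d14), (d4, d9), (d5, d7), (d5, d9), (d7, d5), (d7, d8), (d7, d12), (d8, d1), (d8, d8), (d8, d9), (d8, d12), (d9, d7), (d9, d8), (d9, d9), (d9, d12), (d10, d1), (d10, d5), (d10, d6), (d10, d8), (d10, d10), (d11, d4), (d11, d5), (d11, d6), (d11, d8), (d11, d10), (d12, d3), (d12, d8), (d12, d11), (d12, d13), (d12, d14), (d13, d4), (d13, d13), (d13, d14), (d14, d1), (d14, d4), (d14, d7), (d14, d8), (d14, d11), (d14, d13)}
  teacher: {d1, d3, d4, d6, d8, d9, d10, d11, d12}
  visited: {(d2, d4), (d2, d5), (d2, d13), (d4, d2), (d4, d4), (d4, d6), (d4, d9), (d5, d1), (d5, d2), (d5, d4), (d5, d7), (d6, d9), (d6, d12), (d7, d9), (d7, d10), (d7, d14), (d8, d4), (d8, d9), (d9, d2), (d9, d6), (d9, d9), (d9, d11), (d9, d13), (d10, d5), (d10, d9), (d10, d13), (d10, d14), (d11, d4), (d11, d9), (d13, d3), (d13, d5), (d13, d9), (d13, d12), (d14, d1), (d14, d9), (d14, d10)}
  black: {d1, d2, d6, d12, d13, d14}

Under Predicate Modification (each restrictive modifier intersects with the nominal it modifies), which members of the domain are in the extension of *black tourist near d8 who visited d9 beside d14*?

⟦near d8⟧ = {x : ⟨x, d8⟩ ∈ ⟦near⟧} = {d2, d7, d8, d9, d10, d11, d12, d14}
⟦who visited d9⟧ = {x : ⟨x, d9⟩ ∈ ⟦visited⟧} = {d4, d6, d7, d8, d9, d10, d11, d13, d14}
⟦beside d14⟧ = {x : ⟨x, d14⟩ ∈ ⟦beside⟧} = {d1, d3, d4, d6, d7, d8, d10, d13, d14}
⟦tourist⟧ = {d2, d4, d7, d9, d10, d11, d14}
… ∩ ⟦near d8⟧ = {d2, d4, d7, d9, d10, d11, d14} ∩ {d2, d7, d8, d9, d10, d11, d12, d14} = {d2, d7, d9, d10, d11, d14}
… ∩ ⟦who visited d9⟧ = {d2, d7, d9, d10, d11, d14} ∩ {d4, d6, d7, d8, d9, d10, d11, d13, d14} = {d7, d9, d10, d11, d14}
… ∩ ⟦beside d14⟧ = {d7, d9, d10, d11, d14} ∩ {d1, d3, d4, d6, d7, d8, d10, d13, d14} = {d7, d10, d14}
… ∩ ⟦black⟧ = {d7, d10, d14} ∩ {d1, d2, d6, d12, d13, d14} = {d14}
So ⟦black tourist near d8 who visited d9 beside d14⟧ = {d14}.

{d14}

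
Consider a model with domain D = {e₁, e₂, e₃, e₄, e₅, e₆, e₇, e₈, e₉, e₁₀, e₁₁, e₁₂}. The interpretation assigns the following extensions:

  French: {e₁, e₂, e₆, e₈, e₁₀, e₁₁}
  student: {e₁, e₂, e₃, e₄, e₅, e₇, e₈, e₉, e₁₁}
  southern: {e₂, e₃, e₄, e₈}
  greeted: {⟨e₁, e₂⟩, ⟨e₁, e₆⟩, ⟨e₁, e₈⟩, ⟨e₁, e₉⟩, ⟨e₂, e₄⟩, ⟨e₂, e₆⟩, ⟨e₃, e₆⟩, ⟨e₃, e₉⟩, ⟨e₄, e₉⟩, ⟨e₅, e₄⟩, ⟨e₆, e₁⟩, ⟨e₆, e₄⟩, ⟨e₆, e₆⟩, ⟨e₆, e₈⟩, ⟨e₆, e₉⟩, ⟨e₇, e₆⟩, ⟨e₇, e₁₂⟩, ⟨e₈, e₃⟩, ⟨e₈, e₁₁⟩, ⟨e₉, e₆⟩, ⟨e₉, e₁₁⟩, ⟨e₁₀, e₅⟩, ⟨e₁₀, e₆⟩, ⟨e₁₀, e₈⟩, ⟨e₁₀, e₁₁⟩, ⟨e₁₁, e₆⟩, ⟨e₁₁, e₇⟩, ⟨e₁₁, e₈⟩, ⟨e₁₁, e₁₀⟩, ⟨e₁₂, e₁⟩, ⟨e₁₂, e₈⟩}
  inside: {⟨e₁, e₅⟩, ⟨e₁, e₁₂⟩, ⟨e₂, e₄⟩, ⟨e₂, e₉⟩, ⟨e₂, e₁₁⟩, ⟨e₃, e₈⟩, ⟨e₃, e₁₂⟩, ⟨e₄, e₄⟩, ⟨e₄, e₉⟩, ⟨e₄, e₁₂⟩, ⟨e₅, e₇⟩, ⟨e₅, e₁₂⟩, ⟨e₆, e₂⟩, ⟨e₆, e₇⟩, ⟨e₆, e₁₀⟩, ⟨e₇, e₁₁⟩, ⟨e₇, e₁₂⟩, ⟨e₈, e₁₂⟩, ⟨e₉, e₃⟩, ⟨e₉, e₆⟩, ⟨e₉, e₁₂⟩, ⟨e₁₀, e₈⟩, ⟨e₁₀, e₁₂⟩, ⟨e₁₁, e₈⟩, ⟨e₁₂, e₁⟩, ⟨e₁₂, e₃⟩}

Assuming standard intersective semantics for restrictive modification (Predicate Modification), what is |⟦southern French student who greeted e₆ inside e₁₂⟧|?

0

⟦who greeted e₆⟧ = {x : ⟨x, e₆⟩ ∈ ⟦greeted⟧} = {e₁, e₂, e₃, e₆, e₇, e₉, e₁₀, e₁₁}
⟦inside e₁₂⟧ = {x : ⟨x, e₁₂⟩ ∈ ⟦inside⟧} = {e₁, e₃, e₄, e₅, e₇, e₈, e₉, e₁₀}
⟦student⟧ = {e₁, e₂, e₃, e₄, e₅, e₇, e₈, e₉, e₁₁}
… ∩ ⟦who greeted e₆⟧ = {e₁, e₂, e₃, e₄, e₅, e₇, e₈, e₉, e₁₁} ∩ {e₁, e₂, e₃, e₆, e₇, e₉, e₁₀, e₁₁} = {e₁, e₂, e₃, e₇, e₉, e₁₁}
… ∩ ⟦inside e₁₂⟧ = {e₁, e₂, e₃, e₇, e₉, e₁₁} ∩ {e₁, e₃, e₄, e₅, e₇, e₈, e₉, e₁₀} = {e₁, e₃, e₇, e₉}
… ∩ ⟦southern⟧ = {e₁, e₃, e₇, e₉} ∩ {e₂, e₃, e₄, e₈} = {e₃}
… ∩ ⟦French⟧ = {e₃} ∩ {e₁, e₂, e₆, e₈, e₁₀, e₁₁} = ∅
⟦southern French student who greeted e₆ inside e₁₂⟧ = ∅, so the cardinality is 0.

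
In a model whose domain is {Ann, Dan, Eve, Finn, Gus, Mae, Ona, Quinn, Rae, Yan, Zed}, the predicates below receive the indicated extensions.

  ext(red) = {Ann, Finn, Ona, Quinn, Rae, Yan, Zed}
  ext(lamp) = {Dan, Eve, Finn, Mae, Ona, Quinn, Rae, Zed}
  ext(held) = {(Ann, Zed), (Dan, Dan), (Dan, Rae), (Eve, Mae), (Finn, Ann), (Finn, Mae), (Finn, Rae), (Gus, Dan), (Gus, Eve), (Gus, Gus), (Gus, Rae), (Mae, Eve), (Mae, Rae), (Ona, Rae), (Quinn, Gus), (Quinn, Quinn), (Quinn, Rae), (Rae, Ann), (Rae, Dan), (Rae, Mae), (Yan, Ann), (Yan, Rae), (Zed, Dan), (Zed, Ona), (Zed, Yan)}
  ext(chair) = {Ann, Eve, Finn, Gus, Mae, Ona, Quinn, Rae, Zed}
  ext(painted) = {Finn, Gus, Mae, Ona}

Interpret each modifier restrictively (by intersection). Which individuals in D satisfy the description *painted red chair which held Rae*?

⟦which held Rae⟧ = {x : ⟨x, Rae⟩ ∈ ⟦held⟧} = {Dan, Finn, Gus, Mae, Ona, Quinn, Yan}
⟦chair⟧ = {Ann, Eve, Finn, Gus, Mae, Ona, Quinn, Rae, Zed}
… ∩ ⟦which held Rae⟧ = {Ann, Eve, Finn, Gus, Mae, Ona, Quinn, Rae, Zed} ∩ {Dan, Finn, Gus, Mae, Ona, Quinn, Yan} = {Finn, Gus, Mae, Ona, Quinn}
… ∩ ⟦painted⟧ = {Finn, Gus, Mae, Ona, Quinn} ∩ {Finn, Gus, Mae, Ona} = {Finn, Gus, Mae, Ona}
… ∩ ⟦red⟧ = {Finn, Gus, Mae, Ona} ∩ {Ann, Finn, Ona, Quinn, Rae, Yan, Zed} = {Finn, Ona}
So ⟦painted red chair which held Rae⟧ = {Finn, Ona}.

{Finn, Ona}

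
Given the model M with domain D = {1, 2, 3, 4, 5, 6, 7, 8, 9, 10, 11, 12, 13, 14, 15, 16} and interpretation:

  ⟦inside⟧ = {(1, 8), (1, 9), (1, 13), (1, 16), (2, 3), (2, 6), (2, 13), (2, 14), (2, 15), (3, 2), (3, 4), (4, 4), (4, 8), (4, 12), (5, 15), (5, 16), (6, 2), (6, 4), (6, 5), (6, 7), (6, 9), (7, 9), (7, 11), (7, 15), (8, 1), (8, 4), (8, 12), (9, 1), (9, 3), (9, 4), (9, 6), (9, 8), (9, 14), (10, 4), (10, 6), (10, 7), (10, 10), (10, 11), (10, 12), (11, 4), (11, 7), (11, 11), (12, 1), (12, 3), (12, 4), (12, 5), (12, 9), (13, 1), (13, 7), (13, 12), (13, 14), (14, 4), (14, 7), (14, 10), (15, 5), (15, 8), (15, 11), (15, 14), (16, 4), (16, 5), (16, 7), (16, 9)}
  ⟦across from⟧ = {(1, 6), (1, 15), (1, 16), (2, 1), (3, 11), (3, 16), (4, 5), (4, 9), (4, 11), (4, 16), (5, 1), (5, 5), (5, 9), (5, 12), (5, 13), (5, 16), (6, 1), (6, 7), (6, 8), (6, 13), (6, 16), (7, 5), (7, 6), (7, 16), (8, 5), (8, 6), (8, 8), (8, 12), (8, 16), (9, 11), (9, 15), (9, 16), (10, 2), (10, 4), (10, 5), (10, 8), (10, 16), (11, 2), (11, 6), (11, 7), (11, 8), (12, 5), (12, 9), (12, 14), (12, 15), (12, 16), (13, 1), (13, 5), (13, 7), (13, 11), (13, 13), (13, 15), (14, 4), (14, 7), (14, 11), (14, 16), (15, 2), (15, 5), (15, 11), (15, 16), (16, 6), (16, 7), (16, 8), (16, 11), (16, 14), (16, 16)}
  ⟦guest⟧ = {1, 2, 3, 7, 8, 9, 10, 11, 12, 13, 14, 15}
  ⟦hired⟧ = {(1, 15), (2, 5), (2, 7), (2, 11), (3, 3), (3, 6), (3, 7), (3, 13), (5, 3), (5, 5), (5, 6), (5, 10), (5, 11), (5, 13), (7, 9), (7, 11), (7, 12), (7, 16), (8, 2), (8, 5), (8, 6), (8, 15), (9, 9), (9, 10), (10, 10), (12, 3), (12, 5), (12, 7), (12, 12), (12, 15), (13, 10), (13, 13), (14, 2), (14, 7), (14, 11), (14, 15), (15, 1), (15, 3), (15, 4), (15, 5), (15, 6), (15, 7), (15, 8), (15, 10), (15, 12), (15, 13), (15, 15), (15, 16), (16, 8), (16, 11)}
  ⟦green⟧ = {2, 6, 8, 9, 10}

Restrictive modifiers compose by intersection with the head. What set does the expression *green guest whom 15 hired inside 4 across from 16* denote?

{8, 10}

⟦whom 15 hired⟧ = {x : ⟨15, x⟩ ∈ ⟦hired⟧} = {1, 3, 4, 5, 6, 7, 8, 10, 12, 13, 15, 16}
⟦inside 4⟧ = {x : ⟨x, 4⟩ ∈ ⟦inside⟧} = {3, 4, 6, 8, 9, 10, 11, 12, 14, 16}
⟦across from 16⟧ = {x : ⟨x, 16⟩ ∈ ⟦across from⟧} = {1, 3, 4, 5, 6, 7, 8, 9, 10, 12, 14, 15, 16}
⟦guest⟧ = {1, 2, 3, 7, 8, 9, 10, 11, 12, 13, 14, 15}
… ∩ ⟦whom 15 hired⟧ = {1, 2, 3, 7, 8, 9, 10, 11, 12, 13, 14, 15} ∩ {1, 3, 4, 5, 6, 7, 8, 10, 12, 13, 15, 16} = {1, 3, 7, 8, 10, 12, 13, 15}
… ∩ ⟦inside 4⟧ = {1, 3, 7, 8, 10, 12, 13, 15} ∩ {3, 4, 6, 8, 9, 10, 11, 12, 14, 16} = {3, 8, 10, 12}
… ∩ ⟦across from 16⟧ = {3, 8, 10, 12} ∩ {1, 3, 4, 5, 6, 7, 8, 9, 10, 12, 14, 15, 16} = {3, 8, 10, 12}
… ∩ ⟦green⟧ = {3, 8, 10, 12} ∩ {2, 6, 8, 9, 10} = {8, 10}
So ⟦green guest whom 15 hired inside 4 across from 16⟧ = {8, 10}.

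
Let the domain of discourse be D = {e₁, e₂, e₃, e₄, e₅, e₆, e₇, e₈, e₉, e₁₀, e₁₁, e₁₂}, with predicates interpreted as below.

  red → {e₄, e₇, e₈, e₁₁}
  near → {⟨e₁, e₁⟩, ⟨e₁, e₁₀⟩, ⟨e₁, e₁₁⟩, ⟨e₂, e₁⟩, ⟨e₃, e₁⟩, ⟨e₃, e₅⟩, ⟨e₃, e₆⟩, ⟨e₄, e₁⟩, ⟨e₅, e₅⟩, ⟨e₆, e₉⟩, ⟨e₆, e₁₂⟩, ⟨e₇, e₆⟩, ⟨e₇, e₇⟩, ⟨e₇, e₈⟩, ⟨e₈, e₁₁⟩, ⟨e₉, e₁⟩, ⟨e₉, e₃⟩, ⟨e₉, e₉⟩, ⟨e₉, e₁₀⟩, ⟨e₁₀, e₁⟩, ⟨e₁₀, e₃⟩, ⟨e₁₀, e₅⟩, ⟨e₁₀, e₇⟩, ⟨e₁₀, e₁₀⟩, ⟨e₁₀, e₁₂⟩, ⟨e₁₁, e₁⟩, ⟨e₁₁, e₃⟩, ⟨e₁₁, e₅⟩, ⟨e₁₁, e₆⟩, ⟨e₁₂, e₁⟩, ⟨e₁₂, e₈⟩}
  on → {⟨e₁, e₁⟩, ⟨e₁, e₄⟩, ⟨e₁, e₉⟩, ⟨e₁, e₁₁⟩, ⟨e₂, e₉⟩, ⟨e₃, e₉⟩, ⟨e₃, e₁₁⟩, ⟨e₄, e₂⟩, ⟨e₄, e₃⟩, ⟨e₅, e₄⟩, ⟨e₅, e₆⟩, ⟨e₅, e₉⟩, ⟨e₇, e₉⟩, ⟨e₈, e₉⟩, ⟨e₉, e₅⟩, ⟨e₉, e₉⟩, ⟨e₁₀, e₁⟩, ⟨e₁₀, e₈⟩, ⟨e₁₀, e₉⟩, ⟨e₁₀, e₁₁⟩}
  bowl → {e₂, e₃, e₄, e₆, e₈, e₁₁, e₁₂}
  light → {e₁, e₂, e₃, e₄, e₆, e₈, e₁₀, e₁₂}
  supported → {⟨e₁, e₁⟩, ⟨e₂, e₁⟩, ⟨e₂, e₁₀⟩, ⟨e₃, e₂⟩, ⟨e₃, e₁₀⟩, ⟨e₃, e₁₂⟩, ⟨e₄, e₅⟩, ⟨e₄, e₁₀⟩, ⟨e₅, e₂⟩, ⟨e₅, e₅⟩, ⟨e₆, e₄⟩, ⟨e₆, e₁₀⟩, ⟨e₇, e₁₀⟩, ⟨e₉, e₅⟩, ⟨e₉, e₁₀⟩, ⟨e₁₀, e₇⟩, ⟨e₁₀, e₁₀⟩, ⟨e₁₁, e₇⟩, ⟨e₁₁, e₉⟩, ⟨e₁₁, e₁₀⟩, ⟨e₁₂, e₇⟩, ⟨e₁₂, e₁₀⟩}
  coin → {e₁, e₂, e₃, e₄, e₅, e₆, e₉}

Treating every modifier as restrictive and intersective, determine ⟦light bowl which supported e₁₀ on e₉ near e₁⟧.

⟦which supported e₁₀⟧ = {x : ⟨x, e₁₀⟩ ∈ ⟦supported⟧} = {e₂, e₃, e₄, e₆, e₇, e₉, e₁₀, e₁₁, e₁₂}
⟦on e₉⟧ = {x : ⟨x, e₉⟩ ∈ ⟦on⟧} = {e₁, e₂, e₃, e₅, e₇, e₈, e₉, e₁₀}
⟦near e₁⟧ = {x : ⟨x, e₁⟩ ∈ ⟦near⟧} = {e₁, e₂, e₃, e₄, e₉, e₁₀, e₁₁, e₁₂}
⟦bowl⟧ = {e₂, e₃, e₄, e₆, e₈, e₁₁, e₁₂}
… ∩ ⟦which supported e₁₀⟧ = {e₂, e₃, e₄, e₆, e₈, e₁₁, e₁₂} ∩ {e₂, e₃, e₄, e₆, e₇, e₉, e₁₀, e₁₁, e₁₂} = {e₂, e₃, e₄, e₆, e₁₁, e₁₂}
… ∩ ⟦on e₉⟧ = {e₂, e₃, e₄, e₆, e₁₁, e₁₂} ∩ {e₁, e₂, e₃, e₅, e₇, e₈, e₉, e₁₀} = {e₂, e₃}
… ∩ ⟦near e₁⟧ = {e₂, e₃} ∩ {e₁, e₂, e₃, e₄, e₉, e₁₀, e₁₁, e₁₂} = {e₂, e₃}
… ∩ ⟦light⟧ = {e₂, e₃} ∩ {e₁, e₂, e₃, e₄, e₆, e₈, e₁₀, e₁₂} = {e₂, e₃}
So ⟦light bowl which supported e₁₀ on e₉ near e₁⟧ = {e₂, e₃}.

{e₂, e₃}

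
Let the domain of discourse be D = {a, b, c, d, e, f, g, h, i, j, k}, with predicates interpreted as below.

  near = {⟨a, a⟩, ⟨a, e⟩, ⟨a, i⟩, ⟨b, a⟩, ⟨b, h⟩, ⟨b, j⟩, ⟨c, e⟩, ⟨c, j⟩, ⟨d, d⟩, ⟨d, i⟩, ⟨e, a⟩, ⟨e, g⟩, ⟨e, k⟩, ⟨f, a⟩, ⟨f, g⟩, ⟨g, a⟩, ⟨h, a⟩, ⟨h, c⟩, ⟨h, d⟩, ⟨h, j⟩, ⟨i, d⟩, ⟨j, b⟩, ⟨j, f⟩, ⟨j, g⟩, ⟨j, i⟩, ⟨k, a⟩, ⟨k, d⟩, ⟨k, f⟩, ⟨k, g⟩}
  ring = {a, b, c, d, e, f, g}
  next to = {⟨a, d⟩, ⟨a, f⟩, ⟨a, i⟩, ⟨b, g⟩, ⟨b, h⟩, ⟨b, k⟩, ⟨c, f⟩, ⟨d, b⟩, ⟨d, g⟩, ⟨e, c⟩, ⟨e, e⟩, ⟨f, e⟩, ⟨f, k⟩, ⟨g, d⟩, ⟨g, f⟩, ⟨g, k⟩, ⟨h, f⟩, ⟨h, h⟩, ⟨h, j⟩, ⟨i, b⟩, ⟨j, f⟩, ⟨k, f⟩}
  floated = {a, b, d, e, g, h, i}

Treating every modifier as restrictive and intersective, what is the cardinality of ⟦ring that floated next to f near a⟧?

2

⟦that floated⟧ = ⟦floated⟧ = {a, b, d, e, g, h, i}
⟦next to f⟧ = {x : ⟨x, f⟩ ∈ ⟦next to⟧} = {a, c, g, h, j, k}
⟦near a⟧ = {x : ⟨x, a⟩ ∈ ⟦near⟧} = {a, b, e, f, g, h, k}
⟦ring⟧ = {a, b, c, d, e, f, g}
… ∩ ⟦that floated⟧ = {a, b, c, d, e, f, g} ∩ {a, b, d, e, g, h, i} = {a, b, d, e, g}
… ∩ ⟦next to f⟧ = {a, b, d, e, g} ∩ {a, c, g, h, j, k} = {a, g}
… ∩ ⟦near a⟧ = {a, g} ∩ {a, b, e, f, g, h, k} = {a, g}
⟦ring that floated next to f near a⟧ = {a, g}, so the cardinality is 2.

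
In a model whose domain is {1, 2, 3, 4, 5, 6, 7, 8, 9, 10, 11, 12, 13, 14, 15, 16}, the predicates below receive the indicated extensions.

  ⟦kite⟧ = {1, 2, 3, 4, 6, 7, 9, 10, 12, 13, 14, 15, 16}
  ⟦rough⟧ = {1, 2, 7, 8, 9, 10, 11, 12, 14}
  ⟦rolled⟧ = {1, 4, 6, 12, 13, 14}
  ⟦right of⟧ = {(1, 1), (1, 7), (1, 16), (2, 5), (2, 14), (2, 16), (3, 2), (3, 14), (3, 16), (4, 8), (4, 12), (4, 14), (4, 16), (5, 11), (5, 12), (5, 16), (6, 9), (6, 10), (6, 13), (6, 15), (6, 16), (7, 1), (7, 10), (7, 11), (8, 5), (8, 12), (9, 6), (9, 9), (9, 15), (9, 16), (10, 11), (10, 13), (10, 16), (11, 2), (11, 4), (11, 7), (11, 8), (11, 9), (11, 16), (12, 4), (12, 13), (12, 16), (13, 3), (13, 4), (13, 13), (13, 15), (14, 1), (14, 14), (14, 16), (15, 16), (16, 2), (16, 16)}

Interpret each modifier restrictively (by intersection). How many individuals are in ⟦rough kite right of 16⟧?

⟦right of 16⟧ = {x : ⟨x, 16⟩ ∈ ⟦right of⟧} = {1, 2, 3, 4, 5, 6, 9, 10, 11, 12, 14, 15, 16}
⟦kite⟧ = {1, 2, 3, 4, 6, 7, 9, 10, 12, 13, 14, 15, 16}
… ∩ ⟦right of 16⟧ = {1, 2, 3, 4, 6, 7, 9, 10, 12, 13, 14, 15, 16} ∩ {1, 2, 3, 4, 5, 6, 9, 10, 11, 12, 14, 15, 16} = {1, 2, 3, 4, 6, 9, 10, 12, 14, 15, 16}
… ∩ ⟦rough⟧ = {1, 2, 3, 4, 6, 9, 10, 12, 14, 15, 16} ∩ {1, 2, 7, 8, 9, 10, 11, 12, 14} = {1, 2, 9, 10, 12, 14}
⟦rough kite right of 16⟧ = {1, 2, 9, 10, 12, 14}, so the cardinality is 6.

6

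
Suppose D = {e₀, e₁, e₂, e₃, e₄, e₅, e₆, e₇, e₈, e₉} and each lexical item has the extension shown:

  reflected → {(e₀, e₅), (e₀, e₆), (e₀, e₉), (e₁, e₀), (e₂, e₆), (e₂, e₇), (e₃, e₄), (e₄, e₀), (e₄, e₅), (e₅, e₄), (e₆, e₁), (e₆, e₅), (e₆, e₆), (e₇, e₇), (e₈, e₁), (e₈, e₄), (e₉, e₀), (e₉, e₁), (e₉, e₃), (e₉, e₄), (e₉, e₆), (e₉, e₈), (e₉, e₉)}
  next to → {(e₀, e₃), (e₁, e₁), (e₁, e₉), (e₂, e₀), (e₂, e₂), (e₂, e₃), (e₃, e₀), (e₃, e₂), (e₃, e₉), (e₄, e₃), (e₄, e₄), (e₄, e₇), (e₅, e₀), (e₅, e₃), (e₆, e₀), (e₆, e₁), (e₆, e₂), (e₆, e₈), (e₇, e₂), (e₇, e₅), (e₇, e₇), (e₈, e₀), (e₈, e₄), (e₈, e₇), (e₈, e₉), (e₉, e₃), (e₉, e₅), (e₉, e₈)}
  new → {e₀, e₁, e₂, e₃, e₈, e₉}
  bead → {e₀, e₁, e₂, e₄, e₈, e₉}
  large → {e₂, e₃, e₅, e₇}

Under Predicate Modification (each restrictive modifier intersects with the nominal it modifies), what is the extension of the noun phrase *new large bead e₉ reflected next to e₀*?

⟦e₉ reflected⟧ = {x : ⟨e₉, x⟩ ∈ ⟦reflected⟧} = {e₀, e₁, e₃, e₄, e₆, e₈, e₉}
⟦next to e₀⟧ = {x : ⟨x, e₀⟩ ∈ ⟦next to⟧} = {e₂, e₃, e₅, e₆, e₈}
⟦bead⟧ = {e₀, e₁, e₂, e₄, e₈, e₉}
… ∩ ⟦e₉ reflected⟧ = {e₀, e₁, e₂, e₄, e₈, e₉} ∩ {e₀, e₁, e₃, e₄, e₆, e₈, e₉} = {e₀, e₁, e₄, e₈, e₉}
… ∩ ⟦next to e₀⟧ = {e₀, e₁, e₄, e₈, e₉} ∩ {e₂, e₃, e₅, e₆, e₈} = {e₈}
… ∩ ⟦new⟧ = {e₈} ∩ {e₀, e₁, e₂, e₃, e₈, e₉} = {e₈}
… ∩ ⟦large⟧ = {e₈} ∩ {e₂, e₃, e₅, e₇} = ∅
So ⟦new large bead e₉ reflected next to e₀⟧ = ∅.

∅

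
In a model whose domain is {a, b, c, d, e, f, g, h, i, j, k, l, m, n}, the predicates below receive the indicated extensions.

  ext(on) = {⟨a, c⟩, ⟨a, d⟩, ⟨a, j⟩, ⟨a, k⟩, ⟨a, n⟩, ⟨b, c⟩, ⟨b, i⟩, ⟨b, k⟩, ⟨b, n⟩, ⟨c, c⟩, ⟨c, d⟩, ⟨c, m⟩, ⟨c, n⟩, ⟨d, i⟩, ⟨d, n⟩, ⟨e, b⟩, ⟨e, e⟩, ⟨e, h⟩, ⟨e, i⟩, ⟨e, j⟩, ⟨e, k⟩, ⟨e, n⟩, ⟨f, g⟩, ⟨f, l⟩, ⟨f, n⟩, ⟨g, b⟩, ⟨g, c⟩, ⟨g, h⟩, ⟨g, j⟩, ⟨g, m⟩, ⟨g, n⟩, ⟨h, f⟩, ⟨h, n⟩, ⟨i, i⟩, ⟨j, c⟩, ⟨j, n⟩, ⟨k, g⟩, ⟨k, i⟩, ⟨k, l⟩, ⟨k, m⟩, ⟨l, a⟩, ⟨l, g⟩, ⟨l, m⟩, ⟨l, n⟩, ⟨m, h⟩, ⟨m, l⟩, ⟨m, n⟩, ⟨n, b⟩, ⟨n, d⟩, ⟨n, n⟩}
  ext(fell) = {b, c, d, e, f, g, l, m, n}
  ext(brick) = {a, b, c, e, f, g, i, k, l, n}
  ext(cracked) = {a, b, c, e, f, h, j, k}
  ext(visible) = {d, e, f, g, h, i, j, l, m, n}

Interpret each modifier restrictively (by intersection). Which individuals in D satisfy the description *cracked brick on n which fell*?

⟦on n⟧ = {x : ⟨x, n⟩ ∈ ⟦on⟧} = {a, b, c, d, e, f, g, h, j, l, m, n}
⟦which fell⟧ = ⟦fell⟧ = {b, c, d, e, f, g, l, m, n}
⟦brick⟧ = {a, b, c, e, f, g, i, k, l, n}
… ∩ ⟦on n⟧ = {a, b, c, e, f, g, i, k, l, n} ∩ {a, b, c, d, e, f, g, h, j, l, m, n} = {a, b, c, e, f, g, l, n}
… ∩ ⟦which fell⟧ = {a, b, c, e, f, g, l, n} ∩ {b, c, d, e, f, g, l, m, n} = {b, c, e, f, g, l, n}
… ∩ ⟦cracked⟧ = {b, c, e, f, g, l, n} ∩ {a, b, c, e, f, h, j, k} = {b, c, e, f}
So ⟦cracked brick on n which fell⟧ = {b, c, e, f}.

{b, c, e, f}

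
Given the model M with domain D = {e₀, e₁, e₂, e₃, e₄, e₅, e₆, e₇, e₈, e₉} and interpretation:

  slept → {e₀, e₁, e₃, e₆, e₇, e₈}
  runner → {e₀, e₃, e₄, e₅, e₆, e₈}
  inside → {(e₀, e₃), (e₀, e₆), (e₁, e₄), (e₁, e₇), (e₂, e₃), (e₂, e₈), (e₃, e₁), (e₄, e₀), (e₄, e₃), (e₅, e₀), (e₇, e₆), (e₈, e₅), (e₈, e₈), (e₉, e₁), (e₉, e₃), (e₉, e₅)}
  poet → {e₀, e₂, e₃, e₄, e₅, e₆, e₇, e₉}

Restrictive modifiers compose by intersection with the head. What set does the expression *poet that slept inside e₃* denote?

{e₀}

⟦that slept⟧ = ⟦slept⟧ = {e₀, e₁, e₃, e₆, e₇, e₈}
⟦inside e₃⟧ = {x : ⟨x, e₃⟩ ∈ ⟦inside⟧} = {e₀, e₂, e₄, e₉}
⟦poet⟧ = {e₀, e₂, e₃, e₄, e₅, e₆, e₇, e₉}
… ∩ ⟦that slept⟧ = {e₀, e₂, e₃, e₄, e₅, e₆, e₇, e₉} ∩ {e₀, e₁, e₃, e₆, e₇, e₈} = {e₀, e₃, e₆, e₇}
… ∩ ⟦inside e₃⟧ = {e₀, e₃, e₆, e₇} ∩ {e₀, e₂, e₄, e₉} = {e₀}
So ⟦poet that slept inside e₃⟧ = {e₀}.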